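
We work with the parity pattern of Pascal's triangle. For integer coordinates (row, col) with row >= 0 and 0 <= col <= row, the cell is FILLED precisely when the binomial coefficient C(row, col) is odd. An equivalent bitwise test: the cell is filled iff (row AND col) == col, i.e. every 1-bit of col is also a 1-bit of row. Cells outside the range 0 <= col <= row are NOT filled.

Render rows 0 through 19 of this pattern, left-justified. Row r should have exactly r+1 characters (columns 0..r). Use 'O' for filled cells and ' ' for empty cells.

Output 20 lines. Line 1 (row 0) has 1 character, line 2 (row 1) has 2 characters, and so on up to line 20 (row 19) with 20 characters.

r0=0: O
r1=1: OO
r2=10: O O
r3=11: OOOO
r4=100: O   O
r5=101: OO  OO
r6=110: O O O O
r7=111: OOOOOOOO
r8=1000: O       O
r9=1001: OO      OO
r10=1010: O O     O O
r11=1011: OOOO    OOOO
r12=1100: O   O   O   O
r13=1101: OO  OO  OO  OO
r14=1110: O O O O O O O O
r15=1111: OOOOOOOOOOOOOOOO
r16=10000: O               O
r17=10001: OO              OO
r18=10010: O O             O O
r19=10011: OOOO            OOOO

Answer: O
OO
O O
OOOO
O   O
OO  OO
O O O O
OOOOOOOO
O       O
OO      OO
O O     O O
OOOO    OOOO
O   O   O   O
OO  OO  OO  OO
O O O O O O O O
OOOOOOOOOOOOOOOO
O               O
OO              OO
O O             O O
OOOO            OOOO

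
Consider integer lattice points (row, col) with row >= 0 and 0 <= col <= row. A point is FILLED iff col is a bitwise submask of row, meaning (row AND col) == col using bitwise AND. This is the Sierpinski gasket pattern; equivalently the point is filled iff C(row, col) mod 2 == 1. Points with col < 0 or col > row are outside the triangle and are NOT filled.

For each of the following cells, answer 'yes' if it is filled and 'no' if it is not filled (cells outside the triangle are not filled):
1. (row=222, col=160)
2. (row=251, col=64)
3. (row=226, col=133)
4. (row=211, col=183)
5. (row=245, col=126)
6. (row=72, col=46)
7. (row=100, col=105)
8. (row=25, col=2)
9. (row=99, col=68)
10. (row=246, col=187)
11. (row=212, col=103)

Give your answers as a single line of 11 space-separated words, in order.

(222,160): row=0b11011110, col=0b10100000, row AND col = 0b10000000 = 128; 128 != 160 -> empty
(251,64): row=0b11111011, col=0b1000000, row AND col = 0b1000000 = 64; 64 == 64 -> filled
(226,133): row=0b11100010, col=0b10000101, row AND col = 0b10000000 = 128; 128 != 133 -> empty
(211,183): row=0b11010011, col=0b10110111, row AND col = 0b10010011 = 147; 147 != 183 -> empty
(245,126): row=0b11110101, col=0b1111110, row AND col = 0b1110100 = 116; 116 != 126 -> empty
(72,46): row=0b1001000, col=0b101110, row AND col = 0b1000 = 8; 8 != 46 -> empty
(100,105): col outside [0, 100] -> not filled
(25,2): row=0b11001, col=0b10, row AND col = 0b0 = 0; 0 != 2 -> empty
(99,68): row=0b1100011, col=0b1000100, row AND col = 0b1000000 = 64; 64 != 68 -> empty
(246,187): row=0b11110110, col=0b10111011, row AND col = 0b10110010 = 178; 178 != 187 -> empty
(212,103): row=0b11010100, col=0b1100111, row AND col = 0b1000100 = 68; 68 != 103 -> empty

Answer: no yes no no no no no no no no no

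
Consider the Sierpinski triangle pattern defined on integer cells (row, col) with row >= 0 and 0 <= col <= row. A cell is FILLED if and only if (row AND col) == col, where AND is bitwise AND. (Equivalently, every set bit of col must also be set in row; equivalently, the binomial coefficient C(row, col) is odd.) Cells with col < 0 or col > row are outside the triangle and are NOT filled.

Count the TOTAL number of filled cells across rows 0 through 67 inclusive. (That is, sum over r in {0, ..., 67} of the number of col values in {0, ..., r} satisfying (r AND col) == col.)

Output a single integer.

r0=0 pc0: +1 =1
r1=1 pc1: +2 =3
r2=10 pc1: +2 =5
r3=11 pc2: +4 =9
r4=100 pc1: +2 =11
r5=101 pc2: +4 =15
r6=110 pc2: +4 =19
r7=111 pc3: +8 =27
r8=1000 pc1: +2 =29
r9=1001 pc2: +4 =33
r10=1010 pc2: +4 =37
r11=1011 pc3: +8 =45
r12=1100 pc2: +4 =49
r13=1101 pc3: +8 =57
r14=1110 pc3: +8 =65
r15=1111 pc4: +16 =81
r16=10000 pc1: +2 =83
r17=10001 pc2: +4 =87
r18=10010 pc2: +4 =91
r19=10011 pc3: +8 =99
r20=10100 pc2: +4 =103
r21=10101 pc3: +8 =111
r22=10110 pc3: +8 =119
r23=10111 pc4: +16 =135
r24=11000 pc2: +4 =139
r25=11001 pc3: +8 =147
r26=11010 pc3: +8 =155
r27=11011 pc4: +16 =171
r28=11100 pc3: +8 =179
r29=11101 pc4: +16 =195
r30=11110 pc4: +16 =211
r31=11111 pc5: +32 =243
r32=100000 pc1: +2 =245
r33=100001 pc2: +4 =249
r34=100010 pc2: +4 =253
r35=100011 pc3: +8 =261
r36=100100 pc2: +4 =265
r37=100101 pc3: +8 =273
r38=100110 pc3: +8 =281
r39=100111 pc4: +16 =297
r40=101000 pc2: +4 =301
r41=101001 pc3: +8 =309
r42=101010 pc3: +8 =317
r43=101011 pc4: +16 =333
r44=101100 pc3: +8 =341
r45=101101 pc4: +16 =357
r46=101110 pc4: +16 =373
r47=101111 pc5: +32 =405
r48=110000 pc2: +4 =409
r49=110001 pc3: +8 =417
r50=110010 pc3: +8 =425
r51=110011 pc4: +16 =441
r52=110100 pc3: +8 =449
r53=110101 pc4: +16 =465
r54=110110 pc4: +16 =481
r55=110111 pc5: +32 =513
r56=111000 pc3: +8 =521
r57=111001 pc4: +16 =537
r58=111010 pc4: +16 =553
r59=111011 pc5: +32 =585
r60=111100 pc4: +16 =601
r61=111101 pc5: +32 =633
r62=111110 pc5: +32 =665
r63=111111 pc6: +64 =729
r64=1000000 pc1: +2 =731
r65=1000001 pc2: +4 =735
r66=1000010 pc2: +4 =739
r67=1000011 pc3: +8 =747

Answer: 747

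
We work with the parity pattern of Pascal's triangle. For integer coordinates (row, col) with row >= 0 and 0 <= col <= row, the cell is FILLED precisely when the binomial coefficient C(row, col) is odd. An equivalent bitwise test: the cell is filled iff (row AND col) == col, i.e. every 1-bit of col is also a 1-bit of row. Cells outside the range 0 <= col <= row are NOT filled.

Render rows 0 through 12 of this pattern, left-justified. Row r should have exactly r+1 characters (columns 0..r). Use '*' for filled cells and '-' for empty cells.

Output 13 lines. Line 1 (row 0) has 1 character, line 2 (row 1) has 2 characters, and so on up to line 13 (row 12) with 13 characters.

Answer: *
**
*-*
****
*---*
**--**
*-*-*-*
********
*-------*
**------**
*-*-----*-*
****----****
*---*---*---*

Derivation:
r0=0: *
r1=1: **
r2=10: *-*
r3=11: ****
r4=100: *---*
r5=101: **--**
r6=110: *-*-*-*
r7=111: ********
r8=1000: *-------*
r9=1001: **------**
r10=1010: *-*-----*-*
r11=1011: ****----****
r12=1100: *---*---*---*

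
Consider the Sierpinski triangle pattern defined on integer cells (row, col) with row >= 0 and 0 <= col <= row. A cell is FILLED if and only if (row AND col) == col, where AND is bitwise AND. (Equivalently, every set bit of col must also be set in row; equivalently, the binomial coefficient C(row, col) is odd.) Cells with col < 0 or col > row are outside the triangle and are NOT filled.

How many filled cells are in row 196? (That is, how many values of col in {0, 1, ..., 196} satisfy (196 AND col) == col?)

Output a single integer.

Answer: 8

Derivation:
196 in binary = 11000100
popcount(196) = number of 1-bits in 11000100 = 3
A col c satisfies (196 AND c) == c iff every set bit of c is also set in 196; each of the 3 set bits of 196 can independently be on or off in c.
count = 2^3 = 8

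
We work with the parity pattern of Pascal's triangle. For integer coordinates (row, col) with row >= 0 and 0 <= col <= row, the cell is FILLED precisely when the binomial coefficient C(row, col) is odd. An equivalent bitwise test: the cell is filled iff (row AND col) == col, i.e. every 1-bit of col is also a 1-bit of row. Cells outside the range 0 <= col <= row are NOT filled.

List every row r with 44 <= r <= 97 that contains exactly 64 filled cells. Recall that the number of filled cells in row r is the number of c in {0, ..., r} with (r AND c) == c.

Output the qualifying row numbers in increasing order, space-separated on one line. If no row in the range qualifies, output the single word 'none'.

Answer: 63 95

Derivation:
Row r has 2^popcount(r) filled cells, so we need popcount(r) = log2(64) = 6.
Scan r = 44..97 and keep those with exactly 6 one-bits:
r=44=101100 popcount=3 -> skip
r=45=101101 popcount=4 -> skip
r=46=101110 popcount=4 -> skip
r=47=101111 popcount=5 -> skip
r=48=110000 popcount=2 -> skip
r=49=110001 popcount=3 -> skip
r=50=110010 popcount=3 -> skip
r=51=110011 popcount=4 -> skip
r=52=110100 popcount=3 -> skip
r=53=110101 popcount=4 -> skip
r=54=110110 popcount=4 -> skip
r=55=110111 popcount=5 -> skip
r=56=111000 popcount=3 -> skip
r=57=111001 popcount=4 -> skip
r=58=111010 popcount=4 -> skip
r=59=111011 popcount=5 -> skip
r=60=111100 popcount=4 -> skip
r=61=111101 popcount=5 -> skip
r=62=111110 popcount=5 -> skip
r=63=111111 popcount=6 -> KEEP
r=64=1000000 popcount=1 -> skip
r=65=1000001 popcount=2 -> skip
r=66=1000010 popcount=2 -> skip
r=67=1000011 popcount=3 -> skip
r=68=1000100 popcount=2 -> skip
r=69=1000101 popcount=3 -> skip
r=70=1000110 popcount=3 -> skip
r=71=1000111 popcount=4 -> skip
r=72=1001000 popcount=2 -> skip
r=73=1001001 popcount=3 -> skip
r=74=1001010 popcount=3 -> skip
r=75=1001011 popcount=4 -> skip
r=76=1001100 popcount=3 -> skip
r=77=1001101 popcount=4 -> skip
r=78=1001110 popcount=4 -> skip
r=79=1001111 popcount=5 -> skip
r=80=1010000 popcount=2 -> skip
r=81=1010001 popcount=3 -> skip
r=82=1010010 popcount=3 -> skip
r=83=1010011 popcount=4 -> skip
r=84=1010100 popcount=3 -> skip
r=85=1010101 popcount=4 -> skip
r=86=1010110 popcount=4 -> skip
r=87=1010111 popcount=5 -> skip
r=88=1011000 popcount=3 -> skip
r=89=1011001 popcount=4 -> skip
r=90=1011010 popcount=4 -> skip
r=91=1011011 popcount=5 -> skip
r=92=1011100 popcount=4 -> skip
r=93=1011101 popcount=5 -> skip
r=94=1011110 popcount=5 -> skip
r=95=1011111 popcount=6 -> KEEP
r=96=1100000 popcount=2 -> skip
r=97=1100001 popcount=3 -> skip
Kept rows: 63 95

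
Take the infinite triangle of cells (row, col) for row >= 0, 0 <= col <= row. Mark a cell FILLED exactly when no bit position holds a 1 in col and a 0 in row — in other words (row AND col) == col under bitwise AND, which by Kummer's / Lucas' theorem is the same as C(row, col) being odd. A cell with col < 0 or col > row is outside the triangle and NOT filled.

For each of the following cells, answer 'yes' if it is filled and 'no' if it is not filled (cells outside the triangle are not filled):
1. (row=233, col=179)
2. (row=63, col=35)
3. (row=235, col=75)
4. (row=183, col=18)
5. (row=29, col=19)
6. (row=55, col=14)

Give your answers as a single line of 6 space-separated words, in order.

(233,179): row=0b11101001, col=0b10110011, row AND col = 0b10100001 = 161; 161 != 179 -> empty
(63,35): row=0b111111, col=0b100011, row AND col = 0b100011 = 35; 35 == 35 -> filled
(235,75): row=0b11101011, col=0b1001011, row AND col = 0b1001011 = 75; 75 == 75 -> filled
(183,18): row=0b10110111, col=0b10010, row AND col = 0b10010 = 18; 18 == 18 -> filled
(29,19): row=0b11101, col=0b10011, row AND col = 0b10001 = 17; 17 != 19 -> empty
(55,14): row=0b110111, col=0b1110, row AND col = 0b110 = 6; 6 != 14 -> empty

Answer: no yes yes yes no no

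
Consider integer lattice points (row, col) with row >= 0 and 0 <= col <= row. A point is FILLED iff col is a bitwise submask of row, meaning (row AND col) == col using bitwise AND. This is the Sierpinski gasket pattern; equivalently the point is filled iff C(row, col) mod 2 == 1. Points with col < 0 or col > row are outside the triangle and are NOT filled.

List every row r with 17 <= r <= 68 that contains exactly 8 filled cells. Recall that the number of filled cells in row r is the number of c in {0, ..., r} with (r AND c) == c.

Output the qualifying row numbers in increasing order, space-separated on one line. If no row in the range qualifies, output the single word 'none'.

Answer: 19 21 22 25 26 28 35 37 38 41 42 44 49 50 52 56 67

Derivation:
Row r has 2^popcount(r) filled cells, so we need popcount(r) = log2(8) = 3.
Scan r = 17..68 and keep those with exactly 3 one-bits:
r=17=10001 popcount=2 -> skip
r=18=10010 popcount=2 -> skip
r=19=10011 popcount=3 -> KEEP
r=20=10100 popcount=2 -> skip
r=21=10101 popcount=3 -> KEEP
r=22=10110 popcount=3 -> KEEP
r=23=10111 popcount=4 -> skip
r=24=11000 popcount=2 -> skip
r=25=11001 popcount=3 -> KEEP
r=26=11010 popcount=3 -> KEEP
r=27=11011 popcount=4 -> skip
r=28=11100 popcount=3 -> KEEP
r=29=11101 popcount=4 -> skip
r=30=11110 popcount=4 -> skip
r=31=11111 popcount=5 -> skip
r=32=100000 popcount=1 -> skip
r=33=100001 popcount=2 -> skip
r=34=100010 popcount=2 -> skip
r=35=100011 popcount=3 -> KEEP
r=36=100100 popcount=2 -> skip
r=37=100101 popcount=3 -> KEEP
r=38=100110 popcount=3 -> KEEP
r=39=100111 popcount=4 -> skip
r=40=101000 popcount=2 -> skip
r=41=101001 popcount=3 -> KEEP
r=42=101010 popcount=3 -> KEEP
r=43=101011 popcount=4 -> skip
r=44=101100 popcount=3 -> KEEP
r=45=101101 popcount=4 -> skip
r=46=101110 popcount=4 -> skip
r=47=101111 popcount=5 -> skip
r=48=110000 popcount=2 -> skip
r=49=110001 popcount=3 -> KEEP
r=50=110010 popcount=3 -> KEEP
r=51=110011 popcount=4 -> skip
r=52=110100 popcount=3 -> KEEP
r=53=110101 popcount=4 -> skip
r=54=110110 popcount=4 -> skip
r=55=110111 popcount=5 -> skip
r=56=111000 popcount=3 -> KEEP
r=57=111001 popcount=4 -> skip
r=58=111010 popcount=4 -> skip
r=59=111011 popcount=5 -> skip
r=60=111100 popcount=4 -> skip
r=61=111101 popcount=5 -> skip
r=62=111110 popcount=5 -> skip
r=63=111111 popcount=6 -> skip
r=64=1000000 popcount=1 -> skip
r=65=1000001 popcount=2 -> skip
r=66=1000010 popcount=2 -> skip
r=67=1000011 popcount=3 -> KEEP
r=68=1000100 popcount=2 -> skip
Kept rows: 19 21 22 25 26 28 35 37 38 41 42 44 49 50 52 56 67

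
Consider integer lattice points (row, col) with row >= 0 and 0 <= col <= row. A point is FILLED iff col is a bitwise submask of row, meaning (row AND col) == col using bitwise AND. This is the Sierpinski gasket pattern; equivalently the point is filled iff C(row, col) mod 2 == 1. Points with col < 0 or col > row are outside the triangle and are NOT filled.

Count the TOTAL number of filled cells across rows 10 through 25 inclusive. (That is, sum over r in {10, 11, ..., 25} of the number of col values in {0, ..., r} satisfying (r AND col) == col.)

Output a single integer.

Answer: 114

Derivation:
r10=1010 pc2: +4 =4
r11=1011 pc3: +8 =12
r12=1100 pc2: +4 =16
r13=1101 pc3: +8 =24
r14=1110 pc3: +8 =32
r15=1111 pc4: +16 =48
r16=10000 pc1: +2 =50
r17=10001 pc2: +4 =54
r18=10010 pc2: +4 =58
r19=10011 pc3: +8 =66
r20=10100 pc2: +4 =70
r21=10101 pc3: +8 =78
r22=10110 pc3: +8 =86
r23=10111 pc4: +16 =102
r24=11000 pc2: +4 =106
r25=11001 pc3: +8 =114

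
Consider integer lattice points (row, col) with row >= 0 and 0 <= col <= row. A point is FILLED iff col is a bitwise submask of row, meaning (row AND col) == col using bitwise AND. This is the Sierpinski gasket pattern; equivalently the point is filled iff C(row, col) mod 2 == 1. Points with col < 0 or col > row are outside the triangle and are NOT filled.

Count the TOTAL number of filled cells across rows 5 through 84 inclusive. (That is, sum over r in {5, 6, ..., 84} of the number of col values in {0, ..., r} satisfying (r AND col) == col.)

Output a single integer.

r5=101 pc2: +4 =4
r6=110 pc2: +4 =8
r7=111 pc3: +8 =16
r8=1000 pc1: +2 =18
r9=1001 pc2: +4 =22
r10=1010 pc2: +4 =26
r11=1011 pc3: +8 =34
r12=1100 pc2: +4 =38
r13=1101 pc3: +8 =46
r14=1110 pc3: +8 =54
r15=1111 pc4: +16 =70
r16=10000 pc1: +2 =72
r17=10001 pc2: +4 =76
r18=10010 pc2: +4 =80
r19=10011 pc3: +8 =88
r20=10100 pc2: +4 =92
r21=10101 pc3: +8 =100
r22=10110 pc3: +8 =108
r23=10111 pc4: +16 =124
r24=11000 pc2: +4 =128
r25=11001 pc3: +8 =136
r26=11010 pc3: +8 =144
r27=11011 pc4: +16 =160
r28=11100 pc3: +8 =168
r29=11101 pc4: +16 =184
r30=11110 pc4: +16 =200
r31=11111 pc5: +32 =232
r32=100000 pc1: +2 =234
r33=100001 pc2: +4 =238
r34=100010 pc2: +4 =242
r35=100011 pc3: +8 =250
r36=100100 pc2: +4 =254
r37=100101 pc3: +8 =262
r38=100110 pc3: +8 =270
r39=100111 pc4: +16 =286
r40=101000 pc2: +4 =290
r41=101001 pc3: +8 =298
r42=101010 pc3: +8 =306
r43=101011 pc4: +16 =322
r44=101100 pc3: +8 =330
r45=101101 pc4: +16 =346
r46=101110 pc4: +16 =362
r47=101111 pc5: +32 =394
r48=110000 pc2: +4 =398
r49=110001 pc3: +8 =406
r50=110010 pc3: +8 =414
r51=110011 pc4: +16 =430
r52=110100 pc3: +8 =438
r53=110101 pc4: +16 =454
r54=110110 pc4: +16 =470
r55=110111 pc5: +32 =502
r56=111000 pc3: +8 =510
r57=111001 pc4: +16 =526
r58=111010 pc4: +16 =542
r59=111011 pc5: +32 =574
r60=111100 pc4: +16 =590
r61=111101 pc5: +32 =622
r62=111110 pc5: +32 =654
r63=111111 pc6: +64 =718
r64=1000000 pc1: +2 =720
r65=1000001 pc2: +4 =724
r66=1000010 pc2: +4 =728
r67=1000011 pc3: +8 =736
r68=1000100 pc2: +4 =740
r69=1000101 pc3: +8 =748
r70=1000110 pc3: +8 =756
r71=1000111 pc4: +16 =772
r72=1001000 pc2: +4 =776
r73=1001001 pc3: +8 =784
r74=1001010 pc3: +8 =792
r75=1001011 pc4: +16 =808
r76=1001100 pc3: +8 =816
r77=1001101 pc4: +16 =832
r78=1001110 pc4: +16 =848
r79=1001111 pc5: +32 =880
r80=1010000 pc2: +4 =884
r81=1010001 pc3: +8 =892
r82=1010010 pc3: +8 =900
r83=1010011 pc4: +16 =916
r84=1010100 pc3: +8 =924

Answer: 924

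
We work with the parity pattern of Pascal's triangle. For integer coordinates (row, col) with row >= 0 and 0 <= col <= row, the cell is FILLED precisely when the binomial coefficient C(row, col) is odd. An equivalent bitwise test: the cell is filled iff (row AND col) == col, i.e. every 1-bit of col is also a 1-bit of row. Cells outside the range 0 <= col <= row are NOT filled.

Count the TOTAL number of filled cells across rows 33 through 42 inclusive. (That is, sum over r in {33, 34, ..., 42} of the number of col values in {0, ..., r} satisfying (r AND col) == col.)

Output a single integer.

r33=100001 pc2: +4 =4
r34=100010 pc2: +4 =8
r35=100011 pc3: +8 =16
r36=100100 pc2: +4 =20
r37=100101 pc3: +8 =28
r38=100110 pc3: +8 =36
r39=100111 pc4: +16 =52
r40=101000 pc2: +4 =56
r41=101001 pc3: +8 =64
r42=101010 pc3: +8 =72

Answer: 72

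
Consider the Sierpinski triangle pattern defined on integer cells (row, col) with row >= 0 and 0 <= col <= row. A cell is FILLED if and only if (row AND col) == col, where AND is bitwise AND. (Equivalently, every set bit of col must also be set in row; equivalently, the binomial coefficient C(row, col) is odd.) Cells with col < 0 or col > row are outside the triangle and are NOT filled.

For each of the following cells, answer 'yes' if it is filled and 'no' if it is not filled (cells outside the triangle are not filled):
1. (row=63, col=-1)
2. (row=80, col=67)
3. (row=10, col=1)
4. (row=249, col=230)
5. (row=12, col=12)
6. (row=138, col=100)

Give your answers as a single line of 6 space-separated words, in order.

Answer: no no no no yes no

Derivation:
(63,-1): col outside [0, 63] -> not filled
(80,67): row=0b1010000, col=0b1000011, row AND col = 0b1000000 = 64; 64 != 67 -> empty
(10,1): row=0b1010, col=0b1, row AND col = 0b0 = 0; 0 != 1 -> empty
(249,230): row=0b11111001, col=0b11100110, row AND col = 0b11100000 = 224; 224 != 230 -> empty
(12,12): row=0b1100, col=0b1100, row AND col = 0b1100 = 12; 12 == 12 -> filled
(138,100): row=0b10001010, col=0b1100100, row AND col = 0b0 = 0; 0 != 100 -> empty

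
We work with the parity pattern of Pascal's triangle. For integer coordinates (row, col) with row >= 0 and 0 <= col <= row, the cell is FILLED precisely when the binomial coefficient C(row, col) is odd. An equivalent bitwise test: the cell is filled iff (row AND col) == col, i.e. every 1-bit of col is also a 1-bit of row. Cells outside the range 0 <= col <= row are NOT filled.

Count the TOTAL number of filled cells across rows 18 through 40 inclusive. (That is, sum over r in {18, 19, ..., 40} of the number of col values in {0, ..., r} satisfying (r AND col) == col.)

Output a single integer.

r18=10010 pc2: +4 =4
r19=10011 pc3: +8 =12
r20=10100 pc2: +4 =16
r21=10101 pc3: +8 =24
r22=10110 pc3: +8 =32
r23=10111 pc4: +16 =48
r24=11000 pc2: +4 =52
r25=11001 pc3: +8 =60
r26=11010 pc3: +8 =68
r27=11011 pc4: +16 =84
r28=11100 pc3: +8 =92
r29=11101 pc4: +16 =108
r30=11110 pc4: +16 =124
r31=11111 pc5: +32 =156
r32=100000 pc1: +2 =158
r33=100001 pc2: +4 =162
r34=100010 pc2: +4 =166
r35=100011 pc3: +8 =174
r36=100100 pc2: +4 =178
r37=100101 pc3: +8 =186
r38=100110 pc3: +8 =194
r39=100111 pc4: +16 =210
r40=101000 pc2: +4 =214

Answer: 214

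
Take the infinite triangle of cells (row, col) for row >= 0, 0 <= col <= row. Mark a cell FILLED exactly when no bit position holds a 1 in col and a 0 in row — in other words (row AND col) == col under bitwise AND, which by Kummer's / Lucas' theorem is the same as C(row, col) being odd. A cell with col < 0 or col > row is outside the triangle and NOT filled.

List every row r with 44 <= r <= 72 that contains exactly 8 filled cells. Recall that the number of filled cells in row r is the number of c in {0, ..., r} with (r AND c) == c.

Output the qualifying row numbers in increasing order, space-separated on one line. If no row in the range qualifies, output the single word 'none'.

Answer: 44 49 50 52 56 67 69 70

Derivation:
Row r has 2^popcount(r) filled cells, so we need popcount(r) = log2(8) = 3.
Scan r = 44..72 and keep those with exactly 3 one-bits:
r=44=101100 popcount=3 -> KEEP
r=45=101101 popcount=4 -> skip
r=46=101110 popcount=4 -> skip
r=47=101111 popcount=5 -> skip
r=48=110000 popcount=2 -> skip
r=49=110001 popcount=3 -> KEEP
r=50=110010 popcount=3 -> KEEP
r=51=110011 popcount=4 -> skip
r=52=110100 popcount=3 -> KEEP
r=53=110101 popcount=4 -> skip
r=54=110110 popcount=4 -> skip
r=55=110111 popcount=5 -> skip
r=56=111000 popcount=3 -> KEEP
r=57=111001 popcount=4 -> skip
r=58=111010 popcount=4 -> skip
r=59=111011 popcount=5 -> skip
r=60=111100 popcount=4 -> skip
r=61=111101 popcount=5 -> skip
r=62=111110 popcount=5 -> skip
r=63=111111 popcount=6 -> skip
r=64=1000000 popcount=1 -> skip
r=65=1000001 popcount=2 -> skip
r=66=1000010 popcount=2 -> skip
r=67=1000011 popcount=3 -> KEEP
r=68=1000100 popcount=2 -> skip
r=69=1000101 popcount=3 -> KEEP
r=70=1000110 popcount=3 -> KEEP
r=71=1000111 popcount=4 -> skip
r=72=1001000 popcount=2 -> skip
Kept rows: 44 49 50 52 56 67 69 70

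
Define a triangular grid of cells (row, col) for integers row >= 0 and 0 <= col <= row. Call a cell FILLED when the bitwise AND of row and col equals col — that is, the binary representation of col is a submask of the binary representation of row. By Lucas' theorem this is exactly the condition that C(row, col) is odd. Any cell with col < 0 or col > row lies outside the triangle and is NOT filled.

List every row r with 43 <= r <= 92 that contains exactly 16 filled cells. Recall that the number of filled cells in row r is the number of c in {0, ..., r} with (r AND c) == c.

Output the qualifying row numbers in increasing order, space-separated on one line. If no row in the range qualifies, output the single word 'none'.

Answer: 43 45 46 51 53 54 57 58 60 71 75 77 78 83 85 86 89 90 92

Derivation:
Row r has 2^popcount(r) filled cells, so we need popcount(r) = log2(16) = 4.
Scan r = 43..92 and keep those with exactly 4 one-bits:
r=43=101011 popcount=4 -> KEEP
r=44=101100 popcount=3 -> skip
r=45=101101 popcount=4 -> KEEP
r=46=101110 popcount=4 -> KEEP
r=47=101111 popcount=5 -> skip
r=48=110000 popcount=2 -> skip
r=49=110001 popcount=3 -> skip
r=50=110010 popcount=3 -> skip
r=51=110011 popcount=4 -> KEEP
r=52=110100 popcount=3 -> skip
r=53=110101 popcount=4 -> KEEP
r=54=110110 popcount=4 -> KEEP
r=55=110111 popcount=5 -> skip
r=56=111000 popcount=3 -> skip
r=57=111001 popcount=4 -> KEEP
r=58=111010 popcount=4 -> KEEP
r=59=111011 popcount=5 -> skip
r=60=111100 popcount=4 -> KEEP
r=61=111101 popcount=5 -> skip
r=62=111110 popcount=5 -> skip
r=63=111111 popcount=6 -> skip
r=64=1000000 popcount=1 -> skip
r=65=1000001 popcount=2 -> skip
r=66=1000010 popcount=2 -> skip
r=67=1000011 popcount=3 -> skip
r=68=1000100 popcount=2 -> skip
r=69=1000101 popcount=3 -> skip
r=70=1000110 popcount=3 -> skip
r=71=1000111 popcount=4 -> KEEP
r=72=1001000 popcount=2 -> skip
r=73=1001001 popcount=3 -> skip
r=74=1001010 popcount=3 -> skip
r=75=1001011 popcount=4 -> KEEP
r=76=1001100 popcount=3 -> skip
r=77=1001101 popcount=4 -> KEEP
r=78=1001110 popcount=4 -> KEEP
r=79=1001111 popcount=5 -> skip
r=80=1010000 popcount=2 -> skip
r=81=1010001 popcount=3 -> skip
r=82=1010010 popcount=3 -> skip
r=83=1010011 popcount=4 -> KEEP
r=84=1010100 popcount=3 -> skip
r=85=1010101 popcount=4 -> KEEP
r=86=1010110 popcount=4 -> KEEP
r=87=1010111 popcount=5 -> skip
r=88=1011000 popcount=3 -> skip
r=89=1011001 popcount=4 -> KEEP
r=90=1011010 popcount=4 -> KEEP
r=91=1011011 popcount=5 -> skip
r=92=1011100 popcount=4 -> KEEP
Kept rows: 43 45 46 51 53 54 57 58 60 71 75 77 78 83 85 86 89 90 92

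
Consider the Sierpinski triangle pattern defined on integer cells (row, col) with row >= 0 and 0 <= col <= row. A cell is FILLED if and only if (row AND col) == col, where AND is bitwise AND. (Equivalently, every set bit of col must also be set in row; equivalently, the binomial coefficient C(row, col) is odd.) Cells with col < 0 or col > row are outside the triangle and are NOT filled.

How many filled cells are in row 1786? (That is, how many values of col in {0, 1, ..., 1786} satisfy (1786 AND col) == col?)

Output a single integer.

Answer: 256

Derivation:
1786 in binary = 11011111010
popcount(1786) = number of 1-bits in 11011111010 = 8
A col c satisfies (1786 AND c) == c iff every set bit of c is also set in 1786; each of the 8 set bits of 1786 can independently be on or off in c.
count = 2^8 = 256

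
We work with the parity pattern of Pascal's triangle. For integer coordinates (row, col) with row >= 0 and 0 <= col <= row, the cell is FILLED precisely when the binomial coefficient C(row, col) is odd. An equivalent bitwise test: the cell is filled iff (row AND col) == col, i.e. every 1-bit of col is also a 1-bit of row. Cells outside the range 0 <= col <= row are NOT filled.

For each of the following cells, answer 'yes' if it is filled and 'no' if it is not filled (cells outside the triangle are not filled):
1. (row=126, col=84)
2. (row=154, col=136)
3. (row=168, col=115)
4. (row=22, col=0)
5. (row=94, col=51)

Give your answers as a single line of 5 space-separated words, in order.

Answer: yes yes no yes no

Derivation:
(126,84): row=0b1111110, col=0b1010100, row AND col = 0b1010100 = 84; 84 == 84 -> filled
(154,136): row=0b10011010, col=0b10001000, row AND col = 0b10001000 = 136; 136 == 136 -> filled
(168,115): row=0b10101000, col=0b1110011, row AND col = 0b100000 = 32; 32 != 115 -> empty
(22,0): row=0b10110, col=0b0, row AND col = 0b0 = 0; 0 == 0 -> filled
(94,51): row=0b1011110, col=0b110011, row AND col = 0b10010 = 18; 18 != 51 -> empty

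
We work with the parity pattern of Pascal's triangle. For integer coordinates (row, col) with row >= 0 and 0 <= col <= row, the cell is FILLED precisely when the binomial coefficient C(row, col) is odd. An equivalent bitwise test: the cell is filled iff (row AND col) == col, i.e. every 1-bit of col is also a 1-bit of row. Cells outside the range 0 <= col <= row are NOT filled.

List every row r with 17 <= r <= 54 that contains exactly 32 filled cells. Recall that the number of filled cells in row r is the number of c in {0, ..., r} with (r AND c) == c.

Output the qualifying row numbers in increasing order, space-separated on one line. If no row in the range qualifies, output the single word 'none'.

Answer: 31 47

Derivation:
Row r has 2^popcount(r) filled cells, so we need popcount(r) = log2(32) = 5.
Scan r = 17..54 and keep those with exactly 5 one-bits:
r=17=10001 popcount=2 -> skip
r=18=10010 popcount=2 -> skip
r=19=10011 popcount=3 -> skip
r=20=10100 popcount=2 -> skip
r=21=10101 popcount=3 -> skip
r=22=10110 popcount=3 -> skip
r=23=10111 popcount=4 -> skip
r=24=11000 popcount=2 -> skip
r=25=11001 popcount=3 -> skip
r=26=11010 popcount=3 -> skip
r=27=11011 popcount=4 -> skip
r=28=11100 popcount=3 -> skip
r=29=11101 popcount=4 -> skip
r=30=11110 popcount=4 -> skip
r=31=11111 popcount=5 -> KEEP
r=32=100000 popcount=1 -> skip
r=33=100001 popcount=2 -> skip
r=34=100010 popcount=2 -> skip
r=35=100011 popcount=3 -> skip
r=36=100100 popcount=2 -> skip
r=37=100101 popcount=3 -> skip
r=38=100110 popcount=3 -> skip
r=39=100111 popcount=4 -> skip
r=40=101000 popcount=2 -> skip
r=41=101001 popcount=3 -> skip
r=42=101010 popcount=3 -> skip
r=43=101011 popcount=4 -> skip
r=44=101100 popcount=3 -> skip
r=45=101101 popcount=4 -> skip
r=46=101110 popcount=4 -> skip
r=47=101111 popcount=5 -> KEEP
r=48=110000 popcount=2 -> skip
r=49=110001 popcount=3 -> skip
r=50=110010 popcount=3 -> skip
r=51=110011 popcount=4 -> skip
r=52=110100 popcount=3 -> skip
r=53=110101 popcount=4 -> skip
r=54=110110 popcount=4 -> skip
Kept rows: 31 47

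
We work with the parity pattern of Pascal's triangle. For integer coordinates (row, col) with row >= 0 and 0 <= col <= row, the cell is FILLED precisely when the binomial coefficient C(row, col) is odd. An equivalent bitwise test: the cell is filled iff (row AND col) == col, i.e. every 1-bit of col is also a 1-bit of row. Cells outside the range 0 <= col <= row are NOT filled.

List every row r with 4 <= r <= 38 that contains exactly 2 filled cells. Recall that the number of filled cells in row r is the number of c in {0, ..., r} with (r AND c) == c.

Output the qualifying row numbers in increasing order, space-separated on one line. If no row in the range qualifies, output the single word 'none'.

Answer: 4 8 16 32

Derivation:
Row r has 2^popcount(r) filled cells, so we need popcount(r) = log2(2) = 1.
Scan r = 4..38 and keep those with exactly 1 one-bits:
r=4=100 popcount=1 -> KEEP
r=5=101 popcount=2 -> skip
r=6=110 popcount=2 -> skip
r=7=111 popcount=3 -> skip
r=8=1000 popcount=1 -> KEEP
r=9=1001 popcount=2 -> skip
r=10=1010 popcount=2 -> skip
r=11=1011 popcount=3 -> skip
r=12=1100 popcount=2 -> skip
r=13=1101 popcount=3 -> skip
r=14=1110 popcount=3 -> skip
r=15=1111 popcount=4 -> skip
r=16=10000 popcount=1 -> KEEP
r=17=10001 popcount=2 -> skip
r=18=10010 popcount=2 -> skip
r=19=10011 popcount=3 -> skip
r=20=10100 popcount=2 -> skip
r=21=10101 popcount=3 -> skip
r=22=10110 popcount=3 -> skip
r=23=10111 popcount=4 -> skip
r=24=11000 popcount=2 -> skip
r=25=11001 popcount=3 -> skip
r=26=11010 popcount=3 -> skip
r=27=11011 popcount=4 -> skip
r=28=11100 popcount=3 -> skip
r=29=11101 popcount=4 -> skip
r=30=11110 popcount=4 -> skip
r=31=11111 popcount=5 -> skip
r=32=100000 popcount=1 -> KEEP
r=33=100001 popcount=2 -> skip
r=34=100010 popcount=2 -> skip
r=35=100011 popcount=3 -> skip
r=36=100100 popcount=2 -> skip
r=37=100101 popcount=3 -> skip
r=38=100110 popcount=3 -> skip
Kept rows: 4 8 16 32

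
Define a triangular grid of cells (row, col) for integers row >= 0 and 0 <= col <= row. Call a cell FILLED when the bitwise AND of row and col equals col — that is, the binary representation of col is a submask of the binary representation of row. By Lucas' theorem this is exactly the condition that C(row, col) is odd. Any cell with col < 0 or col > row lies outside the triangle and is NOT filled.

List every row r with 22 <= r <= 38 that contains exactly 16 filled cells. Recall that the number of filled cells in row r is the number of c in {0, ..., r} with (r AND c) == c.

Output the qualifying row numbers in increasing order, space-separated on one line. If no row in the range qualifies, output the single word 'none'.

Row r has 2^popcount(r) filled cells, so we need popcount(r) = log2(16) = 4.
Scan r = 22..38 and keep those with exactly 4 one-bits:
r=22=10110 popcount=3 -> skip
r=23=10111 popcount=4 -> KEEP
r=24=11000 popcount=2 -> skip
r=25=11001 popcount=3 -> skip
r=26=11010 popcount=3 -> skip
r=27=11011 popcount=4 -> KEEP
r=28=11100 popcount=3 -> skip
r=29=11101 popcount=4 -> KEEP
r=30=11110 popcount=4 -> KEEP
r=31=11111 popcount=5 -> skip
r=32=100000 popcount=1 -> skip
r=33=100001 popcount=2 -> skip
r=34=100010 popcount=2 -> skip
r=35=100011 popcount=3 -> skip
r=36=100100 popcount=2 -> skip
r=37=100101 popcount=3 -> skip
r=38=100110 popcount=3 -> skip
Kept rows: 23 27 29 30

Answer: 23 27 29 30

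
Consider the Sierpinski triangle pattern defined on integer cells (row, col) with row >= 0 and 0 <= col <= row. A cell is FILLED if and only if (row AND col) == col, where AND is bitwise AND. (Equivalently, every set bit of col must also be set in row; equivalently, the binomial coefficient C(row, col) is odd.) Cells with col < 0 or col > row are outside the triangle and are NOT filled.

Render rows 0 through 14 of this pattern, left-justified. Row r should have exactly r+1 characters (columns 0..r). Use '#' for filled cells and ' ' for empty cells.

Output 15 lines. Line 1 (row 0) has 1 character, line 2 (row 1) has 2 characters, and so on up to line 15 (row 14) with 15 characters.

Answer: #
##
# #
####
#   #
##  ##
# # # #
########
#       #
##      ##
# #     # #
####    ####
#   #   #   #
##  ##  ##  ##
# # # # # # # #

Derivation:
r0=0: #
r1=1: ##
r2=10: # #
r3=11: ####
r4=100: #   #
r5=101: ##  ##
r6=110: # # # #
r7=111: ########
r8=1000: #       #
r9=1001: ##      ##
r10=1010: # #     # #
r11=1011: ####    ####
r12=1100: #   #   #   #
r13=1101: ##  ##  ##  ##
r14=1110: # # # # # # # #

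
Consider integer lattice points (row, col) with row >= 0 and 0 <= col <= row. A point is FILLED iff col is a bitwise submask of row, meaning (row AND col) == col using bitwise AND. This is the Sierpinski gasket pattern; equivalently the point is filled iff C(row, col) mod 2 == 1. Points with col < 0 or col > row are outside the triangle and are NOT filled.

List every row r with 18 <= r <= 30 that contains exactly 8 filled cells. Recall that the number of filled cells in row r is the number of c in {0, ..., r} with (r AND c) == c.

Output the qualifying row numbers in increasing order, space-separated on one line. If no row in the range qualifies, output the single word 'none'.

Answer: 19 21 22 25 26 28

Derivation:
Row r has 2^popcount(r) filled cells, so we need popcount(r) = log2(8) = 3.
Scan r = 18..30 and keep those with exactly 3 one-bits:
r=18=10010 popcount=2 -> skip
r=19=10011 popcount=3 -> KEEP
r=20=10100 popcount=2 -> skip
r=21=10101 popcount=3 -> KEEP
r=22=10110 popcount=3 -> KEEP
r=23=10111 popcount=4 -> skip
r=24=11000 popcount=2 -> skip
r=25=11001 popcount=3 -> KEEP
r=26=11010 popcount=3 -> KEEP
r=27=11011 popcount=4 -> skip
r=28=11100 popcount=3 -> KEEP
r=29=11101 popcount=4 -> skip
r=30=11110 popcount=4 -> skip
Kept rows: 19 21 22 25 26 28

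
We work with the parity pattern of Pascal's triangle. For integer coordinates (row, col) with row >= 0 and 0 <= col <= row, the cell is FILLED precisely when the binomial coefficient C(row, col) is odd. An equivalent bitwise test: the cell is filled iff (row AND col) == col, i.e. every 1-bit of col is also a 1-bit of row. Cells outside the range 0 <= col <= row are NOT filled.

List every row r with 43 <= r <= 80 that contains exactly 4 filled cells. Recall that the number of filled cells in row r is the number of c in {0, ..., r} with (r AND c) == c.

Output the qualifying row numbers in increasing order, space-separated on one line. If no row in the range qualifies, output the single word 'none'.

Answer: 48 65 66 68 72 80

Derivation:
Row r has 2^popcount(r) filled cells, so we need popcount(r) = log2(4) = 2.
Scan r = 43..80 and keep those with exactly 2 one-bits:
r=43=101011 popcount=4 -> skip
r=44=101100 popcount=3 -> skip
r=45=101101 popcount=4 -> skip
r=46=101110 popcount=4 -> skip
r=47=101111 popcount=5 -> skip
r=48=110000 popcount=2 -> KEEP
r=49=110001 popcount=3 -> skip
r=50=110010 popcount=3 -> skip
r=51=110011 popcount=4 -> skip
r=52=110100 popcount=3 -> skip
r=53=110101 popcount=4 -> skip
r=54=110110 popcount=4 -> skip
r=55=110111 popcount=5 -> skip
r=56=111000 popcount=3 -> skip
r=57=111001 popcount=4 -> skip
r=58=111010 popcount=4 -> skip
r=59=111011 popcount=5 -> skip
r=60=111100 popcount=4 -> skip
r=61=111101 popcount=5 -> skip
r=62=111110 popcount=5 -> skip
r=63=111111 popcount=6 -> skip
r=64=1000000 popcount=1 -> skip
r=65=1000001 popcount=2 -> KEEP
r=66=1000010 popcount=2 -> KEEP
r=67=1000011 popcount=3 -> skip
r=68=1000100 popcount=2 -> KEEP
r=69=1000101 popcount=3 -> skip
r=70=1000110 popcount=3 -> skip
r=71=1000111 popcount=4 -> skip
r=72=1001000 popcount=2 -> KEEP
r=73=1001001 popcount=3 -> skip
r=74=1001010 popcount=3 -> skip
r=75=1001011 popcount=4 -> skip
r=76=1001100 popcount=3 -> skip
r=77=1001101 popcount=4 -> skip
r=78=1001110 popcount=4 -> skip
r=79=1001111 popcount=5 -> skip
r=80=1010000 popcount=2 -> KEEP
Kept rows: 48 65 66 68 72 80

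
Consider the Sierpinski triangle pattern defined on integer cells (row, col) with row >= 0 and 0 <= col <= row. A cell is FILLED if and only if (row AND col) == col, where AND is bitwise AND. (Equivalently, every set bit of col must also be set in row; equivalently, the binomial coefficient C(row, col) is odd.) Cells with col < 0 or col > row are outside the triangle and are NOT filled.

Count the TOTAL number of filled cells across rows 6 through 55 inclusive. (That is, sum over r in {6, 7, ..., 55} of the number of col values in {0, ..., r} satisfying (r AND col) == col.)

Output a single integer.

Answer: 498

Derivation:
r6=110 pc2: +4 =4
r7=111 pc3: +8 =12
r8=1000 pc1: +2 =14
r9=1001 pc2: +4 =18
r10=1010 pc2: +4 =22
r11=1011 pc3: +8 =30
r12=1100 pc2: +4 =34
r13=1101 pc3: +8 =42
r14=1110 pc3: +8 =50
r15=1111 pc4: +16 =66
r16=10000 pc1: +2 =68
r17=10001 pc2: +4 =72
r18=10010 pc2: +4 =76
r19=10011 pc3: +8 =84
r20=10100 pc2: +4 =88
r21=10101 pc3: +8 =96
r22=10110 pc3: +8 =104
r23=10111 pc4: +16 =120
r24=11000 pc2: +4 =124
r25=11001 pc3: +8 =132
r26=11010 pc3: +8 =140
r27=11011 pc4: +16 =156
r28=11100 pc3: +8 =164
r29=11101 pc4: +16 =180
r30=11110 pc4: +16 =196
r31=11111 pc5: +32 =228
r32=100000 pc1: +2 =230
r33=100001 pc2: +4 =234
r34=100010 pc2: +4 =238
r35=100011 pc3: +8 =246
r36=100100 pc2: +4 =250
r37=100101 pc3: +8 =258
r38=100110 pc3: +8 =266
r39=100111 pc4: +16 =282
r40=101000 pc2: +4 =286
r41=101001 pc3: +8 =294
r42=101010 pc3: +8 =302
r43=101011 pc4: +16 =318
r44=101100 pc3: +8 =326
r45=101101 pc4: +16 =342
r46=101110 pc4: +16 =358
r47=101111 pc5: +32 =390
r48=110000 pc2: +4 =394
r49=110001 pc3: +8 =402
r50=110010 pc3: +8 =410
r51=110011 pc4: +16 =426
r52=110100 pc3: +8 =434
r53=110101 pc4: +16 =450
r54=110110 pc4: +16 =466
r55=110111 pc5: +32 =498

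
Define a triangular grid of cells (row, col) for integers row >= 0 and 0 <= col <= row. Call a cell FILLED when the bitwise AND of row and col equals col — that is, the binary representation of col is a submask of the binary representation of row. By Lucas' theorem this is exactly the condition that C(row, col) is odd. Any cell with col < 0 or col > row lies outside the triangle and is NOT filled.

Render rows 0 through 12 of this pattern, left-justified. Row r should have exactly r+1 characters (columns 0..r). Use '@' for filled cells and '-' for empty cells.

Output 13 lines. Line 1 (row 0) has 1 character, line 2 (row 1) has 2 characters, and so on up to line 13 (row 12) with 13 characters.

Answer: @
@@
@-@
@@@@
@---@
@@--@@
@-@-@-@
@@@@@@@@
@-------@
@@------@@
@-@-----@-@
@@@@----@@@@
@---@---@---@

Derivation:
r0=0: @
r1=1: @@
r2=10: @-@
r3=11: @@@@
r4=100: @---@
r5=101: @@--@@
r6=110: @-@-@-@
r7=111: @@@@@@@@
r8=1000: @-------@
r9=1001: @@------@@
r10=1010: @-@-----@-@
r11=1011: @@@@----@@@@
r12=1100: @---@---@---@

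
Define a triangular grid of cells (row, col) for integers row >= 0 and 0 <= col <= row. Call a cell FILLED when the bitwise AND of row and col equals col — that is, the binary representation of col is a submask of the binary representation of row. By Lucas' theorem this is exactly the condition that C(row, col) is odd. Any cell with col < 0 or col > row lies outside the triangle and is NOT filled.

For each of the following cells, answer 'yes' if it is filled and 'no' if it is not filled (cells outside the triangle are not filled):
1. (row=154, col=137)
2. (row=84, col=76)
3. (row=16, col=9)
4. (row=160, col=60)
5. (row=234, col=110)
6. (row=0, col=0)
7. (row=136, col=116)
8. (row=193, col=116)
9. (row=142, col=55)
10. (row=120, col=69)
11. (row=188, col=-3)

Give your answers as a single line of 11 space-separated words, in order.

Answer: no no no no no yes no no no no no

Derivation:
(154,137): row=0b10011010, col=0b10001001, row AND col = 0b10001000 = 136; 136 != 137 -> empty
(84,76): row=0b1010100, col=0b1001100, row AND col = 0b1000100 = 68; 68 != 76 -> empty
(16,9): row=0b10000, col=0b1001, row AND col = 0b0 = 0; 0 != 9 -> empty
(160,60): row=0b10100000, col=0b111100, row AND col = 0b100000 = 32; 32 != 60 -> empty
(234,110): row=0b11101010, col=0b1101110, row AND col = 0b1101010 = 106; 106 != 110 -> empty
(0,0): row=0b0, col=0b0, row AND col = 0b0 = 0; 0 == 0 -> filled
(136,116): row=0b10001000, col=0b1110100, row AND col = 0b0 = 0; 0 != 116 -> empty
(193,116): row=0b11000001, col=0b1110100, row AND col = 0b1000000 = 64; 64 != 116 -> empty
(142,55): row=0b10001110, col=0b110111, row AND col = 0b110 = 6; 6 != 55 -> empty
(120,69): row=0b1111000, col=0b1000101, row AND col = 0b1000000 = 64; 64 != 69 -> empty
(188,-3): col outside [0, 188] -> not filled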